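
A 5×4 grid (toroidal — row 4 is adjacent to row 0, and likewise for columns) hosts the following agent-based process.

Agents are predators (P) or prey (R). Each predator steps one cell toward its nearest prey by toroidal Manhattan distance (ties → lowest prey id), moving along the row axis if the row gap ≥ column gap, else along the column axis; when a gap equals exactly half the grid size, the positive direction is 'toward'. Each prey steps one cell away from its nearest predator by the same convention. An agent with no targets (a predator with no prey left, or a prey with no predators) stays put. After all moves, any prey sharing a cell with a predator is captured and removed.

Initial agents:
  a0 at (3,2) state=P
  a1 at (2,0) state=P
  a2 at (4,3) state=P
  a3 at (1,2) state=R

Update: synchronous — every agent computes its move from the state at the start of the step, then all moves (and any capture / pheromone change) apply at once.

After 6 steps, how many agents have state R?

t=1: a0@(2,2):P a1@(2,1):P a2@(0,3):P a3@(0,2):R
t=2: a0@(1,2):P a1@(1,1):P a2@(0,2):P a3@(0,1):R
t=3: a0@(0,2):P a1@(0,1):P a2@(0,1):P a3@(4,1):R
t=4: a0@(4,2):P a1@(4,1):P a2@(4,1):P a3@(3,1):R
t=5: a0@(3,2):P a1@(3,1):P a2@(3,1):P a3@(2,1):R
t=6: a0@(2,2):P a1@(2,1):P a2@(2,1):P a3@(1,1):R

1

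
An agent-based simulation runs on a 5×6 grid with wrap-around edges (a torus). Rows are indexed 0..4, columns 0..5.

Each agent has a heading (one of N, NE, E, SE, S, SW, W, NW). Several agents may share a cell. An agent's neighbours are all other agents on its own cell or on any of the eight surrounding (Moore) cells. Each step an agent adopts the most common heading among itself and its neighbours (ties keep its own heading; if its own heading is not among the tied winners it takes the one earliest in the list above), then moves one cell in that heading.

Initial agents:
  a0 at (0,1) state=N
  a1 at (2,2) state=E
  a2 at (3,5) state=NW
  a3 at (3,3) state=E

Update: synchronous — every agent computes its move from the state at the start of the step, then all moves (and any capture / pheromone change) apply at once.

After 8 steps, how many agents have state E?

4

t=1: a0@(4,1):N a1@(2,3):E a2@(2,4):NW a3@(3,4):E
t=2: a0@(3,1):N a1@(2,4):E a2@(2,5):E a3@(3,5):E
t=3: a0@(2,1):N a1@(2,5):E a2@(2,0):E a3@(3,0):E
t=4: a0@(2,2):E a1@(2,0):E a2@(2,1):E a3@(3,1):E
t=5: a0@(2,3):E a1@(2,1):E a2@(2,2):E a3@(3,2):E
t=6: a0@(2,4):E a1@(2,2):E a2@(2,3):E a3@(3,3):E
t=7: a0@(2,5):E a1@(2,3):E a2@(2,4):E a3@(3,4):E
t=8: a0@(2,0):E a1@(2,4):E a2@(2,5):E a3@(3,5):E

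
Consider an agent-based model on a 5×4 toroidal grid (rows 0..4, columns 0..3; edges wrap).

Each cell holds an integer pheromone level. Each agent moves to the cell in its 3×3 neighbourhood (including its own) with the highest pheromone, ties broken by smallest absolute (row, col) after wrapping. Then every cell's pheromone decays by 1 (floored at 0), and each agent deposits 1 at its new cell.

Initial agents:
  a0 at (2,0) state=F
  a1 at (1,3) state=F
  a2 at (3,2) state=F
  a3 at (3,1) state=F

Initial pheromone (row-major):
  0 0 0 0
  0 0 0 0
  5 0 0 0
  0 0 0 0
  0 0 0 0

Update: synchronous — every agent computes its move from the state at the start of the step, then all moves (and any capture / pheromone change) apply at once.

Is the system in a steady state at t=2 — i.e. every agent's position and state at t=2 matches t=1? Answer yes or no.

t=1: a0@(2,0) a1@(2,0) a2@(2,1) a3@(2,0) | pheromone: 0 0 0 0 / 0 0 0 0 / 7 1 0 0 / 0 0 0 0 / 0 0 0 0
t=2: a0@(2,0) a1@(2,0) a2@(2,0) a3@(2,0) | pheromone: 0 0 0 0 / 0 0 0 0 / 10 0 0 0 / 0 0 0 0 / 0 0 0 0

no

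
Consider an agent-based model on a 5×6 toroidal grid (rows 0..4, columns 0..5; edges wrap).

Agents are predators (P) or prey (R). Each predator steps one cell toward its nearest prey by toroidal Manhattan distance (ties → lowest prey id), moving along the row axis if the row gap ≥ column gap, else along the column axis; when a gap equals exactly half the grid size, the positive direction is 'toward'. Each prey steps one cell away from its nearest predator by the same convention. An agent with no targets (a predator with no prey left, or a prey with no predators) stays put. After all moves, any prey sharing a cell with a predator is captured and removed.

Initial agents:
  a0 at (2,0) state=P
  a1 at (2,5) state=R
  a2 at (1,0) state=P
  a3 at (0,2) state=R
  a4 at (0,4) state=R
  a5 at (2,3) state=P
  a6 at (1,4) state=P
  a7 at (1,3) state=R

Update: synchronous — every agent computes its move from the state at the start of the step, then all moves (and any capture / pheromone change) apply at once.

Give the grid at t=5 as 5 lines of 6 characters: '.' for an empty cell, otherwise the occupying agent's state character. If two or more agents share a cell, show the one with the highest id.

t=1: a0@(2,5):P a1@(2,4):R a2@(2,0):P a3@(0,3):R a4@(4,4):R a5@(1,3):P a6@(0,4):P a7@(0,3):R
t=2: a0@(2,4):P a1@(2,3):R a2@(2,5):P a3@(4,3):R a4@(3,4):R a5@(0,3):P a6@(0,3):P a7@(4,3):R
t=3: a0@(2,3):P a1@(2,2):R a2@(2,4):P a3@(3,3):R a4@(4,4):R a5@(4,3):P a6@(4,3):P a7@(3,3):R
t=4: a0@(2,2):P a1@(2,1):R a2@(2,3):P a3@(4,3):R a4@(4,5):R a5@(3,3):P a6@(3,3):P a7@(4,3):R
t=5: a0@(2,1):P a1@(2,0):R a2@(2,2):P a3@(0,3):R a4@(4,0):R a5@(4,3):P a6@(4,3):P a7@(0,3):R

...R..
......
RPP...
......
R..P..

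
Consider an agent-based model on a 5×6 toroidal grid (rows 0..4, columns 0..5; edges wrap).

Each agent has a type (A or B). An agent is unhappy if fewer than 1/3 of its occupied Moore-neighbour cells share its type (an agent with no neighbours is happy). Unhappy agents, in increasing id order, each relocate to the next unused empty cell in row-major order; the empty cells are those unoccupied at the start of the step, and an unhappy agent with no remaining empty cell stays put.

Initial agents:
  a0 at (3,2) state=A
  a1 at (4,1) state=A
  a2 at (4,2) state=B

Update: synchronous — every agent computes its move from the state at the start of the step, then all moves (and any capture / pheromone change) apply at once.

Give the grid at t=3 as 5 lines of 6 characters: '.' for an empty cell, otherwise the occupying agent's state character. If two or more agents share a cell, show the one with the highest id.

t=1: a0@(3,2):A a1@(4,1):A a2@(0,0):B
t=2: a0@(3,2):A a1@(4,1):A a2@(0,1):B
t=3: a0@(3,2):A a1@(4,1):A a2@(0,0):B

B.....
......
......
..A...
.A....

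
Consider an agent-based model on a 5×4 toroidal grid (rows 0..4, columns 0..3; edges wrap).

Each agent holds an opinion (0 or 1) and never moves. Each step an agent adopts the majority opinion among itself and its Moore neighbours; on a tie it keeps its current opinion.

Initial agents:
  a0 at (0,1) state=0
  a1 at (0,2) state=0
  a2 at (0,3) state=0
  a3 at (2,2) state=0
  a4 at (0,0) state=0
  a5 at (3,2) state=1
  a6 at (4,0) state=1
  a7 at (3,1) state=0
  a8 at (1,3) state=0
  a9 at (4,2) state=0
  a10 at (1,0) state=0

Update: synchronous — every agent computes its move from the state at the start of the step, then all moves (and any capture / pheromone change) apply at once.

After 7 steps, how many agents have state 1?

0

t=1: a0@(0,1):0 a1@(0,2):0 a2@(0,3):0 a3@(2,2):0 a4@(0,0):0 a5@(3,2):0 a6@(4,0):0 a7@(3,1):0 a8@(1,3):0 a9@(4,2):0 a10@(1,0):0
t=2: (unchanged — steady state)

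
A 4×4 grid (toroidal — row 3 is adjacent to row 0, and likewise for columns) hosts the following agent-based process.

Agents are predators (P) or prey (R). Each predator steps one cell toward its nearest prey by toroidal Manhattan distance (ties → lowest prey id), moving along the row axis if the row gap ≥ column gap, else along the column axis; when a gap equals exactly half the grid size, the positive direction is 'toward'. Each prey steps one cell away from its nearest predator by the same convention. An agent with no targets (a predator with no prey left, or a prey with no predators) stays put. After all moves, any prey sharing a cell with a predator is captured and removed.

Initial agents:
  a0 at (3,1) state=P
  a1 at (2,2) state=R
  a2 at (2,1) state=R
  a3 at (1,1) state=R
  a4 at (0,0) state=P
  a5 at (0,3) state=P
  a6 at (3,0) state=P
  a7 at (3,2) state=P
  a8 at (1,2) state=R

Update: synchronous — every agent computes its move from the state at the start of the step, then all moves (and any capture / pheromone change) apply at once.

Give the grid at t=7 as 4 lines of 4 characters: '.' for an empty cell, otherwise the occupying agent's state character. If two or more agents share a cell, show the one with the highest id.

t=1: a0@(2,1):P a1@(1,2):R a2@(1,1):R a3@(0,1):R a4@(1,0):P a5@(1,3):P a6@(2,0):P a7@(2,2):P
t=2: a0@(1,1):P a2@(0,1):R a3@(3,1):R a4@(1,1):P a5@(1,2):P a6@(1,0):P a7@(1,2):P
t=3: a0@(0,1):P a2@(3,1):R a3@(2,1):R a4@(0,1):P a5@(0,2):P a6@(0,0):P a7@(0,2):P
t=4: a0@(3,1):P a2@(2,1):R a3@(1,1):R a4@(3,1):P a5@(3,2):P a6@(3,0):P a7@(3,2):P
t=5: a0@(2,1):P a2@(1,1):R a3@(0,1):R a4@(2,1):P a5@(2,2):P a6@(2,0):P a7@(2,2):P
t=6: a0@(1,1):P a2@(0,1):R a3@(3,1):R a4@(1,1):P a5@(1,2):P a6@(1,0):P a7@(1,2):P
t=7: a0@(0,1):P a2@(3,1):R a3@(2,1):R a4@(0,1):P a5@(0,2):P a6@(0,0):P a7@(0,2):P

PPP.
....
.R..
.R..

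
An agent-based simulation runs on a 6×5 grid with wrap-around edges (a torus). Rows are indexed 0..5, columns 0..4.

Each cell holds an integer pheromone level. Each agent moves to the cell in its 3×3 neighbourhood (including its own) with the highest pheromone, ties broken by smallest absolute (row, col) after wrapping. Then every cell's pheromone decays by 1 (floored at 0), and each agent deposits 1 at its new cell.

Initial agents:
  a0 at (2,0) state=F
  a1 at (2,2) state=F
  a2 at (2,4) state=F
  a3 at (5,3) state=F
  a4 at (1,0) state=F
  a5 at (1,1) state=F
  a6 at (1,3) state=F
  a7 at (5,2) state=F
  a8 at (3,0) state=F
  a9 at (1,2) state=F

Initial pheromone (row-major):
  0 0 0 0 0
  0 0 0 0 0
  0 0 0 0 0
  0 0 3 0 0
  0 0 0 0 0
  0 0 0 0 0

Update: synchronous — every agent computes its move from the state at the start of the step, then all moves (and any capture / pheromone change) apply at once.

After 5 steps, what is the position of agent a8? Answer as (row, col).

t=1: a0@(1,0) a1@(3,2) a2@(1,0) a3@(0,2) a4@(0,0) a5@(0,0) a6@(0,2) a7@(0,1) a8@(2,0) a9@(0,1) | pheromone: 2 2 2 0 0 / 2 0 0 0 0 / 1 0 0 0 0 / 0 0 3 0 0 / 0 0 0 0 0 / 0 0 0 0 0
t=2: a0@(0,0) a1@(3,2) a2@(0,0) a3@(0,1) a4@(0,0) a5@(0,0) a6@(0,1) a7@(0,0) a8@(1,0) a9@(0,0) | pheromone: 7 3 1 0 0 / 2 0 0 0 0 / 0 0 0 0 0 / 0 0 3 0 0 / 0 0 0 0 0 / 0 0 0 0 0
t=3: a0@(0,0) a1@(3,2) a2@(0,0) a3@(0,0) a4@(0,0) a5@(0,0) a6@(0,0) a7@(0,0) a8@(0,0) a9@(0,0) | pheromone: 15 2 0 0 0 / 1 0 0 0 0 / 0 0 0 0 0 / 0 0 3 0 0 / 0 0 0 0 0 / 0 0 0 0 0
t=4: a0@(0,0) a1@(3,2) a2@(0,0) a3@(0,0) a4@(0,0) a5@(0,0) a6@(0,0) a7@(0,0) a8@(0,0) a9@(0,0) | pheromone: 23 1 0 0 0 / 0 0 0 0 0 / 0 0 0 0 0 / 0 0 3 0 0 / 0 0 0 0 0 / 0 0 0 0 0
t=5: a0@(0,0) a1@(3,2) a2@(0,0) a3@(0,0) a4@(0,0) a5@(0,0) a6@(0,0) a7@(0,0) a8@(0,0) a9@(0,0) | pheromone: 31 0 0 0 0 / 0 0 0 0 0 / 0 0 0 0 0 / 0 0 3 0 0 / 0 0 0 0 0 / 0 0 0 0 0

(0, 0)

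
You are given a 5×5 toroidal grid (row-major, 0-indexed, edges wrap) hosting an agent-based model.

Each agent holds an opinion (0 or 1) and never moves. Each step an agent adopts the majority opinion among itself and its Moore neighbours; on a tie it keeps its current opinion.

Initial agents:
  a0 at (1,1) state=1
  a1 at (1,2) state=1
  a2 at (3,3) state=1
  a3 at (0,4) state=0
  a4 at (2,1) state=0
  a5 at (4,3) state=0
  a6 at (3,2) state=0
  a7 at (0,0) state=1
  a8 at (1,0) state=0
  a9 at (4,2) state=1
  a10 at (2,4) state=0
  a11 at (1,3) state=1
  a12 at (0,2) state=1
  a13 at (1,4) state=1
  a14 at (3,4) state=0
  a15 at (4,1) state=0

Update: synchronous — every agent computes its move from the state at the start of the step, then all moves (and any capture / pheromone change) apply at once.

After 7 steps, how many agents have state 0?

8

t=1: a0@(1,1):1 a1@(1,2):1 a2@(3,3):0 a3@(0,4):0 a4@(2,1):0 a5@(4,3):0 a6@(3,2):0 a7@(0,0):1 a8@(1,0):0 a9@(4,2):1 a10@(2,4):0 a11@(1,3):1 a12@(0,2):1 a13@(1,4):1 a14@(3,4):0 a15@(4,1):1
t=2: (unchanged — steady state)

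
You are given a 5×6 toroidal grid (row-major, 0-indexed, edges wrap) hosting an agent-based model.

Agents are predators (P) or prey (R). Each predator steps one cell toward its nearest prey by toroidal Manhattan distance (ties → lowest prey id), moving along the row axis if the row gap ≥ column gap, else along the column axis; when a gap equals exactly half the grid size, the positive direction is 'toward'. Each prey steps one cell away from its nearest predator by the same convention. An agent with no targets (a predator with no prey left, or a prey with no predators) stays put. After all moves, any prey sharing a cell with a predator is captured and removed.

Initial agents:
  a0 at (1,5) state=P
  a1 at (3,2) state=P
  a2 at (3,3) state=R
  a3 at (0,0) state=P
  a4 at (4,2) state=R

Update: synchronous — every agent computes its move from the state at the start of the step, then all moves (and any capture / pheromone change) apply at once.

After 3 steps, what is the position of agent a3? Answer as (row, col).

t=1: a0@(2,5):P a1@(3,3):P a2@(3,4):R a3@(0,1):P a4@(0,2):R
t=2: a0@(3,5):P a1@(3,4):P a3@(0,2):P a4@(0,3):R
t=3: a0@(4,5):P a1@(4,4):P a3@(0,3):P a4@(0,4):R

(0, 3)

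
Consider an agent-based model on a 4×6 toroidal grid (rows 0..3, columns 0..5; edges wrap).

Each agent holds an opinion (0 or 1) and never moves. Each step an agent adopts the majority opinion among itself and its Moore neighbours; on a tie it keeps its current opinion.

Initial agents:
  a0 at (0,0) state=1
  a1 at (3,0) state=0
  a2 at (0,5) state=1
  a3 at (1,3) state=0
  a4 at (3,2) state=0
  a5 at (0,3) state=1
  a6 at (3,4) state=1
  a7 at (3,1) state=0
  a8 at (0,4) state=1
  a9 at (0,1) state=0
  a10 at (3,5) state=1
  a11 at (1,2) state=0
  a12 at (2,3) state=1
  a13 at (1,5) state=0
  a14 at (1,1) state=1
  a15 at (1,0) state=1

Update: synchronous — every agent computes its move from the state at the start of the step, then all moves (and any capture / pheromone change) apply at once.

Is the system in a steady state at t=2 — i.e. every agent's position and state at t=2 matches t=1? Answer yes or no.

t=1: a0@(0,0):1 a1@(3,0):0 a2@(0,5):1 a3@(1,3):1 a4@(3,2):0 a5@(0,3):1 a6@(3,4):1 a7@(3,1):0 a8@(0,4):1 a9@(0,1):0 a10@(3,5):1 a11@(1,2):0 a12@(2,3):0 a13@(1,5):1 a14@(1,1):1 a15@(1,0):1
t=2: (unchanged — steady state)

yes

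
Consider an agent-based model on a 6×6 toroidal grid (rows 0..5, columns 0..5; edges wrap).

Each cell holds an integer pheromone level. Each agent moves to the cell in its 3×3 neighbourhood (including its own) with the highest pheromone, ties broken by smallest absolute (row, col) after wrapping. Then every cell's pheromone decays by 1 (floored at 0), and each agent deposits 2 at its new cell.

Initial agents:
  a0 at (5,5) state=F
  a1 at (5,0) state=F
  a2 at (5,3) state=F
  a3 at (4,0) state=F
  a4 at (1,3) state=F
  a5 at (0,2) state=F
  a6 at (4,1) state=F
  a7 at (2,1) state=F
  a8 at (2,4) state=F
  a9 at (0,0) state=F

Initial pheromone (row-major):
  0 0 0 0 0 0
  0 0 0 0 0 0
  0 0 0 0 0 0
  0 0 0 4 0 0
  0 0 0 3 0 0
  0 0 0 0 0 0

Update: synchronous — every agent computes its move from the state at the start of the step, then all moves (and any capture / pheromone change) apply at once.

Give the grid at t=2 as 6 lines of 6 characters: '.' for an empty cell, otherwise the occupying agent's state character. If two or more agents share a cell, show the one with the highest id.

FF....
......
......
F..F..
......
......

t=1: a0@(0,0) a1@(0,0) a2@(4,3) a3@(3,0) a4@(0,2) a5@(0,1) a6@(3,0) a7@(1,0) a8@(3,3) a9@(0,0) | pheromone: 6 2 2 0 0 0 / 2 0 0 0 0 0 / 0 0 0 0 0 0 / 4 0 0 5 0 0 / 0 0 0 4 0 0 / 0 0 0 0 0 0
t=2: a0@(0,0) a1@(0,0) a2@(3,3) a3@(3,0) a4@(0,1) a5@(0,0) a6@(3,0) a7@(0,0) a8@(3,3) a9@(0,0) | pheromone: 15 3 1 0 0 0 / 1 0 0 0 0 0 / 0 0 0 0 0 0 / 7 0 0 8 0 0 / 0 0 0 3 0 0 / 0 0 0 0 0 0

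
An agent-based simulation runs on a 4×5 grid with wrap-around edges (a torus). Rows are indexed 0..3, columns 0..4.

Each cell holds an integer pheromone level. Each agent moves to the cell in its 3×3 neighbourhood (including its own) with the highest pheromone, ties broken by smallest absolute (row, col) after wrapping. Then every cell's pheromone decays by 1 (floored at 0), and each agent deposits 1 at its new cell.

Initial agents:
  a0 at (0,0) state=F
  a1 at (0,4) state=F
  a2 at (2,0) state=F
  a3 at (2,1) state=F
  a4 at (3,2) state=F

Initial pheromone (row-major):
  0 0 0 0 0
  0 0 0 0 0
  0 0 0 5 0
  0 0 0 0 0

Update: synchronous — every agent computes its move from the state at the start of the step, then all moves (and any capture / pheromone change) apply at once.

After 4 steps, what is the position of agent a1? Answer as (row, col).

(0, 0)

t=1: a0@(0,0) a1@(0,0) a2@(1,0) a3@(1,0) a4@(2,3) | pheromone: 2 0 0 0 0 / 2 0 0 0 0 / 0 0 0 5 0 / 0 0 0 0 0
t=2: a0@(0,0) a1@(0,0) a2@(0,0) a3@(0,0) a4@(2,3) | pheromone: 5 0 0 0 0 / 1 0 0 0 0 / 0 0 0 5 0 / 0 0 0 0 0
t=3: a0@(0,0) a1@(0,0) a2@(0,0) a3@(0,0) a4@(2,3) | pheromone: 8 0 0 0 0 / 0 0 0 0 0 / 0 0 0 5 0 / 0 0 0 0 0
t=4: a0@(0,0) a1@(0,0) a2@(0,0) a3@(0,0) a4@(2,3) | pheromone: 11 0 0 0 0 / 0 0 0 0 0 / 0 0 0 5 0 / 0 0 0 0 0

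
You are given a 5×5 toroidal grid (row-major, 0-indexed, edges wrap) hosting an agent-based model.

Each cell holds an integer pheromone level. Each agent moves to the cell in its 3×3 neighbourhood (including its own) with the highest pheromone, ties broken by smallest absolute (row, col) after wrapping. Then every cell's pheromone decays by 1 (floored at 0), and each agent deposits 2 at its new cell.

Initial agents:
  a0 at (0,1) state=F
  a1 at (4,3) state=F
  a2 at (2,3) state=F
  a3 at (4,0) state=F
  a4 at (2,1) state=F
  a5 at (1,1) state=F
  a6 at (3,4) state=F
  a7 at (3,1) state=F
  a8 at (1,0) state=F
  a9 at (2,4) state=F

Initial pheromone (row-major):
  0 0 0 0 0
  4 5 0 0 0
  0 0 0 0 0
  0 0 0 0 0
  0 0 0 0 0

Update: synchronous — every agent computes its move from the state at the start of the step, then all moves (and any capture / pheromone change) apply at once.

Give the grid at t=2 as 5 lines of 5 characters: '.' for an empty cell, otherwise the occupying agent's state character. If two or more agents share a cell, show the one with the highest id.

t=1: a0@(1,1) a1@(0,2) a2@(1,2) a3@(0,0) a4@(1,1) a5@(1,1) a6@(2,0) a7@(2,0) a8@(1,1) a9@(1,0) | pheromone: 2 0 2 0 0 / 5 12 2 0 0 / 4 0 0 0 0 / 0 0 0 0 0 / 0 0 0 0 0
t=2: a0@(1,1) a1@(1,1) a2@(1,1) a3@(1,1) a4@(1,1) a5@(1,1) a6@(1,1) a7@(1,1) a8@(1,1) a9@(1,1) | pheromone: 1 0 1 0 0 / 4 31 1 0 0 / 3 0 0 0 0 / 0 0 0 0 0 / 0 0 0 0 0

.....
.F...
.....
.....
.....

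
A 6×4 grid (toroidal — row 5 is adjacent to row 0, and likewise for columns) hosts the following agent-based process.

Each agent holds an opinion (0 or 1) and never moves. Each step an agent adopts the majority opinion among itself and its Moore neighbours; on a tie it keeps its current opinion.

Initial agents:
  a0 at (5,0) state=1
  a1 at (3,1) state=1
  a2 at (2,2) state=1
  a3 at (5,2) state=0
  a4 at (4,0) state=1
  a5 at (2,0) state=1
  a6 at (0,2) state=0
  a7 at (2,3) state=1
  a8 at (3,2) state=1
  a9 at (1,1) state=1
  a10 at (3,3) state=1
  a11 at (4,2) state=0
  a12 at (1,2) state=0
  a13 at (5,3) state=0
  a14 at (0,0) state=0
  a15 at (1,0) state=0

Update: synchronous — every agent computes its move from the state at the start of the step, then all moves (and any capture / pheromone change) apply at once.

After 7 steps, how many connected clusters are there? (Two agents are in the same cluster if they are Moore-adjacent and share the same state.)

2

t=1: a0@(5,0):1 a1@(3,1):1 a2@(2,2):1 a3@(5,2):0 a4@(4,0):1 a5@(2,0):1 a6@(0,2):0 a7@(2,3):1 a8@(3,2):1 a9@(1,1):0 a10@(3,3):1 a11@(4,2):0 a12@(1,2):1 a13@(5,3):0 a14@(0,0):0 a15@(1,0):1
t=2: a0@(5,0):1 a1@(3,1):1 a2@(2,2):1 a3@(5,2):0 a4@(4,0):1 a5@(2,0):1 a6@(0,2):0 a7@(2,3):1 a8@(3,2):1 a9@(1,1):1 a10@(3,3):1 a11@(4,2):0 a12@(1,2):1 a13@(5,3):0 a14@(0,0):0 a15@(1,0):1
t=3: a0@(5,0):1 a1@(3,1):1 a2@(2,2):1 a3@(5,2):0 a4@(4,0):1 a5@(2,0):1 a6@(0,2):0 a7@(2,3):1 a8@(3,2):1 a9@(1,1):1 a10@(3,3):1 a11@(4,2):0 a12@(1,2):1 a13@(5,3):0 a14@(0,0):1 a15@(1,0):1
t=4: (unchanged — steady state)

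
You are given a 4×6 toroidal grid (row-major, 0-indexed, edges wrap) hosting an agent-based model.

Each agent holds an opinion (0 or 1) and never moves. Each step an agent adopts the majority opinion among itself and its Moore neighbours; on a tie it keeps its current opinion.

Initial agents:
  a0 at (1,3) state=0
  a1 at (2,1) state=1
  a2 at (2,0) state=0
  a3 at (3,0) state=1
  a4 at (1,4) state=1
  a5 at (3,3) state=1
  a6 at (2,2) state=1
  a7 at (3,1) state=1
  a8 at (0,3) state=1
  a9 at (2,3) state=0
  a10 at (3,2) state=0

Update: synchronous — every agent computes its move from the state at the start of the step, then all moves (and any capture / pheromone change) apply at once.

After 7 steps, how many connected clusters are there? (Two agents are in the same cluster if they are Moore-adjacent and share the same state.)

1

t=1: a0@(1,3):1 a1@(2,1):1 a2@(2,0):1 a3@(3,0):1 a4@(1,4):1 a5@(3,3):1 a6@(2,2):1 a7@(3,1):1 a8@(0,3):1 a9@(2,3):0 a10@(3,2):1
t=2: a0@(1,3):1 a1@(2,1):1 a2@(2,0):1 a3@(3,0):1 a4@(1,4):1 a5@(3,3):1 a6@(2,2):1 a7@(3,1):1 a8@(0,3):1 a9@(2,3):1 a10@(3,2):1
t=3: (unchanged — steady state)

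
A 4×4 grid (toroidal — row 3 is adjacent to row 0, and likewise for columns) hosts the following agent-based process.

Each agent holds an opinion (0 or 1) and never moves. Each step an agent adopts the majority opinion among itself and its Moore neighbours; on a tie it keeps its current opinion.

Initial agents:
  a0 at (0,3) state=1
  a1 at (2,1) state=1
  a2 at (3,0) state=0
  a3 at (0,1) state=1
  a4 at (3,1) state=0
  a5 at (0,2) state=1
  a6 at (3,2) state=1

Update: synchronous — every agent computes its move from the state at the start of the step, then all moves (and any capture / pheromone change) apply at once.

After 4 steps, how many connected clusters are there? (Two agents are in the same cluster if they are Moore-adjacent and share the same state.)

1

t=1: a0@(0,3):1 a1@(2,1):1 a2@(3,0):1 a3@(0,1):1 a4@(3,1):1 a5@(0,2):1 a6@(3,2):1
t=2: (unchanged — steady state)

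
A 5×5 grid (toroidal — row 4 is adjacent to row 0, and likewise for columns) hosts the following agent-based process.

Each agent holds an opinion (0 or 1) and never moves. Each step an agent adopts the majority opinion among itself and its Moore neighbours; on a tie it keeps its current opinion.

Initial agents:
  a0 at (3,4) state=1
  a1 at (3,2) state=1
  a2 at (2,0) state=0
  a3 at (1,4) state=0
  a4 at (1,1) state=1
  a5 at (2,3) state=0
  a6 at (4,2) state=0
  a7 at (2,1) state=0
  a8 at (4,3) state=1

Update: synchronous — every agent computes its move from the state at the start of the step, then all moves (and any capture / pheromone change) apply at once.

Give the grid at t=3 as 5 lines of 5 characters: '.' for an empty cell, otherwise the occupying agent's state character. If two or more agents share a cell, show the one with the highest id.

t=1: a0@(3,4):1 a1@(3,2):0 a2@(2,0):0 a3@(1,4):0 a4@(1,1):0 a5@(2,3):0 a6@(4,2):1 a7@(2,1):0 a8@(4,3):1
t=2: (unchanged — steady state)

.....
.0..0
00.0.
..0.1
..11.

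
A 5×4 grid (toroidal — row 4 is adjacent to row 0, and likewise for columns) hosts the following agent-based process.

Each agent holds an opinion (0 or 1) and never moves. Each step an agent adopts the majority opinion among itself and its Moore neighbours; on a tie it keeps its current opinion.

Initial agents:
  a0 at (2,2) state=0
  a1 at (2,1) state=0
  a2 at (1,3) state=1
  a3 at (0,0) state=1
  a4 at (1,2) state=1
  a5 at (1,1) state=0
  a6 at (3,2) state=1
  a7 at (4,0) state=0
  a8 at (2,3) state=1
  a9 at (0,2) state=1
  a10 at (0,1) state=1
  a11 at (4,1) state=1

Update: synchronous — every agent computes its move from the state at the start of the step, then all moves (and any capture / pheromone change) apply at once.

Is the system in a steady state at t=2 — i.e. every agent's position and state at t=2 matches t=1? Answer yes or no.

t=1: a0@(2,2):1 a1@(2,1):0 a2@(1,3):1 a3@(0,0):1 a4@(1,2):1 a5@(1,1):1 a6@(3,2):1 a7@(4,0):1 a8@(2,3):1 a9@(0,2):1 a10@(0,1):1 a11@(4,1):1
t=2: a0@(2,2):1 a1@(2,1):1 a2@(1,3):1 a3@(0,0):1 a4@(1,2):1 a5@(1,1):1 a6@(3,2):1 a7@(4,0):1 a8@(2,3):1 a9@(0,2):1 a10@(0,1):1 a11@(4,1):1

no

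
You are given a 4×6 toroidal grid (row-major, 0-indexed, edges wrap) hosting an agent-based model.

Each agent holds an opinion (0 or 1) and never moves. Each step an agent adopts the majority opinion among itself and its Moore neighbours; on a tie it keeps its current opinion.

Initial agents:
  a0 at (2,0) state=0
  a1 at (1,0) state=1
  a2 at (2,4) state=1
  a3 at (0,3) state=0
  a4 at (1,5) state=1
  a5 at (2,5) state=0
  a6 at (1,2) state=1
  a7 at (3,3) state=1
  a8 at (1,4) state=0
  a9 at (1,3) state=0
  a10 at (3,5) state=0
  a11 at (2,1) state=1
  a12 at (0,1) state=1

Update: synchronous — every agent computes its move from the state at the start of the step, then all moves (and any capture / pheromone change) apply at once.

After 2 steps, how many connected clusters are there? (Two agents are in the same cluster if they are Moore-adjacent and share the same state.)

t=1: a0@(2,0):0 a1@(1,0):1 a2@(2,4):0 a3@(0,3):0 a4@(1,5):1 a5@(2,5):0 a6@(1,2):1 a7@(3,3):1 a8@(1,4):0 a9@(1,3):0 a10@(3,5):0 a11@(2,1):1 a12@(0,1):1
t=2: a0@(2,0):0 a1@(1,0):1 a2@(2,4):0 a3@(0,3):0 a4@(1,5):0 a5@(2,5):0 a6@(1,2):1 a7@(3,3):0 a8@(1,4):0 a9@(1,3):0 a10@(3,5):0 a11@(2,1):1 a12@(0,1):1

2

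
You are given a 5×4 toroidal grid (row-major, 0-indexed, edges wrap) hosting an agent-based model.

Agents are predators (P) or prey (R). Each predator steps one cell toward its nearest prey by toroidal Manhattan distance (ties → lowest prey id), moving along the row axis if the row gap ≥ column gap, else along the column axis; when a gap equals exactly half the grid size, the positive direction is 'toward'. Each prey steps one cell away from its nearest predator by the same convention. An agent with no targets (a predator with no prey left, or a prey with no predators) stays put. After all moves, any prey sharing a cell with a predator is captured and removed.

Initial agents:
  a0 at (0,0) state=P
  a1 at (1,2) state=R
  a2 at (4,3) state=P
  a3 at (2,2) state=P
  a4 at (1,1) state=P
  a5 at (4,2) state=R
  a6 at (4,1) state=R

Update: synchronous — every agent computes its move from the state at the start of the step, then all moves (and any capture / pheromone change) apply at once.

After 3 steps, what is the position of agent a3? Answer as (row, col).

(1, 2)

t=1: a0@(4,0):P a1@(0,2):R a2@(4,2):P a3@(1,2):P a4@(1,2):P a5@(4,1):R a6@(3,1):R
t=2: a0@(4,1):P a1@(1,2):R a2@(0,2):P a3@(0,2):P a4@(0,2):P a5@(4,2):R a6@(2,1):R
t=3: a0@(4,2):P a1@(2,2):R a2@(1,2):P a3@(1,2):P a4@(1,2):P a5@(4,3):R a6@(1,1):R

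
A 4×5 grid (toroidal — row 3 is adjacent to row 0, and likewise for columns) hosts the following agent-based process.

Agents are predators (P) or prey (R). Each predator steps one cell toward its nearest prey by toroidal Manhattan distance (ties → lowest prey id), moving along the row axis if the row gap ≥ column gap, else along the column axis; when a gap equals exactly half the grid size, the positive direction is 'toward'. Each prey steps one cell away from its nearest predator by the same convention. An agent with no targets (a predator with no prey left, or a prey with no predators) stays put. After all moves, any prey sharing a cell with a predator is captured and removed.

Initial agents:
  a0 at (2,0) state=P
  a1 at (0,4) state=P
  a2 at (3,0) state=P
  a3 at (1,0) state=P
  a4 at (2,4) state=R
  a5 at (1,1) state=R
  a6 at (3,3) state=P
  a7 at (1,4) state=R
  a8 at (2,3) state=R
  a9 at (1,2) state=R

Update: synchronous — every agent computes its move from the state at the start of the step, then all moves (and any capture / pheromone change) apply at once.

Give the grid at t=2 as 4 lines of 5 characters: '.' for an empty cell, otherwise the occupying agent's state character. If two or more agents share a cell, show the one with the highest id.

t=1: a0@(2,4):P a1@(1,4):P a2@(2,0):P a3@(1,1):P a5@(1,2):R a6@(2,3):P a8@(1,3):R a9@(1,3):R
t=2: a0@(1,4):P a1@(1,3):P a2@(2,1):P a3@(1,2):P a6@(1,3):P

.....
..PPP
.P...
.....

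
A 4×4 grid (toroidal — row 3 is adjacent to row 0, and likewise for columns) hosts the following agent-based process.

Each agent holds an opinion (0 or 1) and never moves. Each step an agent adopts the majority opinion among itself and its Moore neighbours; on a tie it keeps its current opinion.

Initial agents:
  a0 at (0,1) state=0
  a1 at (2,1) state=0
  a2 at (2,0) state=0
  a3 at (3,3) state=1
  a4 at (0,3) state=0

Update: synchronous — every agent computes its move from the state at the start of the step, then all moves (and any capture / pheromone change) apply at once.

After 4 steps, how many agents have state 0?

t=1: a0@(0,1):0 a1@(2,1):0 a2@(2,0):0 a3@(3,3):0 a4@(0,3):0
t=2: (unchanged — steady state)

5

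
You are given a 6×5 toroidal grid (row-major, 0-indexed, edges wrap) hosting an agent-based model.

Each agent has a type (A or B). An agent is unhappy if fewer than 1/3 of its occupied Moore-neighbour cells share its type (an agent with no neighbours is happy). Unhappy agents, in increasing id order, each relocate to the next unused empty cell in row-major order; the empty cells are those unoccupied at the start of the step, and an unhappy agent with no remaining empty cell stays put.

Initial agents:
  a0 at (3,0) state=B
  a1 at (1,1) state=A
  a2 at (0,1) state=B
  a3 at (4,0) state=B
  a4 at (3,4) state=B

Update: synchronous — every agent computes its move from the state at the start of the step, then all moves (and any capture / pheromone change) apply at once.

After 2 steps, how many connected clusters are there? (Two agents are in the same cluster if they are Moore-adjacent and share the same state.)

3

t=1: a0@(3,0):B a1@(0,0):A a2@(0,2):B a3@(4,0):B a4@(3,4):B
t=2: (unchanged — steady state)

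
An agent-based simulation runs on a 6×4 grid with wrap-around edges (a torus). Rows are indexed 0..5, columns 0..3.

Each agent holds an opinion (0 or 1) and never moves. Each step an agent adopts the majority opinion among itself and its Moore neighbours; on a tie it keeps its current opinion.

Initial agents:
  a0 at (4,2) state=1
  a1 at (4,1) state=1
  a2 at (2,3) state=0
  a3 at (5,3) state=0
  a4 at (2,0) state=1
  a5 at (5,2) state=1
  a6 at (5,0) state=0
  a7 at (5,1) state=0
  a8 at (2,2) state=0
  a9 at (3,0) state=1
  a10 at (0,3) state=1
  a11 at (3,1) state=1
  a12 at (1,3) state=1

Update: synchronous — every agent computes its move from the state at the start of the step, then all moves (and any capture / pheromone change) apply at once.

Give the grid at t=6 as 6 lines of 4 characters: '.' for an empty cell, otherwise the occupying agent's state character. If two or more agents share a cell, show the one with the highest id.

t=1: a0@(4,2):1 a1@(4,1):1 a2@(2,3):1 a3@(5,3):1 a4@(2,0):1 a5@(5,2):1 a6@(5,0):0 a7@(5,1):1 a8@(2,2):0 a9@(3,0):1 a10@(0,3):1 a11@(3,1):1 a12@(1,3):1
t=2: a0@(4,2):1 a1@(4,1):1 a2@(2,3):1 a3@(5,3):1 a4@(2,0):1 a5@(5,2):1 a6@(5,0):1 a7@(5,1):1 a8@(2,2):1 a9@(3,0):1 a10@(0,3):1 a11@(3,1):1 a12@(1,3):1
t=3: (unchanged — steady state)

...1
...1
1.11
11..
.11.
1111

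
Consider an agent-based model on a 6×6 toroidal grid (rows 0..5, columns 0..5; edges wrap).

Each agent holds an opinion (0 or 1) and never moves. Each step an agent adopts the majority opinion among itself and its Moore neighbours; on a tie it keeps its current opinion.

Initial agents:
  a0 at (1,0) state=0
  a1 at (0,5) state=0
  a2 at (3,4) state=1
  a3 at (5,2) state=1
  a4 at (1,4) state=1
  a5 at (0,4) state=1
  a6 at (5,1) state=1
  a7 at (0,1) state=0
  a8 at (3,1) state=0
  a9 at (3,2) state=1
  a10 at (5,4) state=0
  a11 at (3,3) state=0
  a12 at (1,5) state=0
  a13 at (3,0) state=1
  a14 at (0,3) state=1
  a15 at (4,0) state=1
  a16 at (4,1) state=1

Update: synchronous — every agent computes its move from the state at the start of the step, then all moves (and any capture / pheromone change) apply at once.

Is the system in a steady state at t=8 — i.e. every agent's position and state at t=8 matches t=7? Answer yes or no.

t=1: a0@(1,0):0 a1@(0,5):0 a2@(3,4):1 a3@(5,2):1 a4@(1,4):1 a5@(0,4):1 a6@(5,1):1 a7@(0,1):0 a8@(3,1):1 a9@(3,2):1 a10@(5,4):0 a11@(3,3):1 a12@(1,5):0 a13@(3,0):1 a14@(0,3):1 a15@(4,0):1 a16@(4,1):1
t=2: (unchanged — steady state)

yes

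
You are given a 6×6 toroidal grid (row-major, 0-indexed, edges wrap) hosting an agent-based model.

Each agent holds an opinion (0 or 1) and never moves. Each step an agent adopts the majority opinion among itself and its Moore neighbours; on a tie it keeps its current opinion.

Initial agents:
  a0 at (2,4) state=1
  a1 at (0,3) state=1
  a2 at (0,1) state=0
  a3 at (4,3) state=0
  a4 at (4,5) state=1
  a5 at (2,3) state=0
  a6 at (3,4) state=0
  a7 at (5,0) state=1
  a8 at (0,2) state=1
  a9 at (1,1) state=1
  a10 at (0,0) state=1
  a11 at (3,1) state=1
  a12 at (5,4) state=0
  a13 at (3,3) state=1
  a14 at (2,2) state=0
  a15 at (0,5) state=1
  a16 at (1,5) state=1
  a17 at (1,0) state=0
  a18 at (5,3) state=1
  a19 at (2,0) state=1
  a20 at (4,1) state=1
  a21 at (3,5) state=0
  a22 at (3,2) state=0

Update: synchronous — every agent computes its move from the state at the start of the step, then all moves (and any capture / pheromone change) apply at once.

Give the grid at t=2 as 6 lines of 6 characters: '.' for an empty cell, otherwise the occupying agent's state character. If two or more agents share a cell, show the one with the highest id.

1111.1
11...1
1.001.
.10001
.1.0.1
1..11.

t=1: a0@(2,4):1 a1@(0,3):1 a2@(0,1):1 a3@(4,3):0 a4@(4,5):0 a5@(2,3):0 a6@(3,4):0 a7@(5,0):1 a8@(0,2):1 a9@(1,1):1 a10@(0,0):1 a11@(3,1):1 a12@(5,4):1 a13@(3,3):0 a14@(2,2):0 a15@(0,5):1 a16@(1,5):1 a17@(1,0):1 a18@(5,3):1 a19@(2,0):1 a20@(4,1):1 a21@(3,5):1 a22@(3,2):0
t=2: a0@(2,4):1 a1@(0,3):1 a2@(0,1):1 a3@(4,3):0 a4@(4,5):1 a5@(2,3):0 a6@(3,4):0 a7@(5,0):1 a8@(0,2):1 a9@(1,1):1 a10@(0,0):1 a11@(3,1):1 a12@(5,4):1 a13@(3,3):0 a14@(2,2):0 a15@(0,5):1 a16@(1,5):1 a17@(1,0):1 a18@(5,3):1 a19@(2,0):1 a20@(4,1):1 a21@(3,5):1 a22@(3,2):0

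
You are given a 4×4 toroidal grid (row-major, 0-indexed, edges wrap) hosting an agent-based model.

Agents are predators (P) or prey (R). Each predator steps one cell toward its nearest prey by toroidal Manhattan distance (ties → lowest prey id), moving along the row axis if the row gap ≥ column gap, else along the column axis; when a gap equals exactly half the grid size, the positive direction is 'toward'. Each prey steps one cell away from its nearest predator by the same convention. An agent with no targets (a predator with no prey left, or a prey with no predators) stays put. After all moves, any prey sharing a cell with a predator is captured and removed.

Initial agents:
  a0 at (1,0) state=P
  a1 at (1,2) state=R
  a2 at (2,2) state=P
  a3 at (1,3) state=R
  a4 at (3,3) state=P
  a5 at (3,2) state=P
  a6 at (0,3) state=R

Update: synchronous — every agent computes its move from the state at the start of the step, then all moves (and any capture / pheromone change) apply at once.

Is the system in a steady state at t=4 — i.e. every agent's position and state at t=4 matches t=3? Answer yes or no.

t=1: a0@(1,3):P a2@(1,2):P a4@(0,3):P a5@(0,2):P
t=2: (unchanged — steady state)

yes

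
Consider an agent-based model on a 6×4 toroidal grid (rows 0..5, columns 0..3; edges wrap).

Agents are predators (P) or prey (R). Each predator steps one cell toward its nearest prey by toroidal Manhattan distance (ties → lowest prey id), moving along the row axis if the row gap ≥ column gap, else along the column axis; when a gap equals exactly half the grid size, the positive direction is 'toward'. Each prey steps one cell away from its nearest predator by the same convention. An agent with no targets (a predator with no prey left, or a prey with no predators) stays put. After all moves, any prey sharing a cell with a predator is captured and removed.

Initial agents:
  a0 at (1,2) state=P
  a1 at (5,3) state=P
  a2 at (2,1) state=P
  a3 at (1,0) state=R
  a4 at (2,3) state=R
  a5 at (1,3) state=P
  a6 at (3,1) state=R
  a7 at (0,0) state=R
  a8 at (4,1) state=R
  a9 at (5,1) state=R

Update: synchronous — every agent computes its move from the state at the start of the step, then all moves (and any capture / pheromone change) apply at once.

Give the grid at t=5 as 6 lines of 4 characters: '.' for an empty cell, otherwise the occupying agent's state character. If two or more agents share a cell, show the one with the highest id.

t=1: a0@(1,3):P a1@(0,3):P a2@(3,1):P a3@(1,1):R a4@(3,3):R a5@(1,0):P a6@(4,1):R a8@(5,1):R a9@(5,0):R
t=2: a0@(1,0):P a1@(5,3):P a2@(4,1):P a3@(1,2):R a4@(4,3):R a5@(1,1):P a6@(5,1):R a8@(0,1):R a9@(4,0):R
t=3: a0@(1,1):P a1@(4,3):P a2@(5,1):P a3@(1,3):R a4@(3,3):R a5@(1,2):P a6@(0,1):R
t=4: a0@(0,1):P a1@(3,3):P a2@(0,1):P a3@(1,0):R a4@(2,3):R a5@(1,3):P a6@(5,1):R
t=5: a0@(5,1):P a1@(2,3):P a2@(5,1):P a3@(1,1):R a4@(1,3):R a5@(1,0):P a6@(4,1):R

....
PR.R
...P
....
.R..
.P..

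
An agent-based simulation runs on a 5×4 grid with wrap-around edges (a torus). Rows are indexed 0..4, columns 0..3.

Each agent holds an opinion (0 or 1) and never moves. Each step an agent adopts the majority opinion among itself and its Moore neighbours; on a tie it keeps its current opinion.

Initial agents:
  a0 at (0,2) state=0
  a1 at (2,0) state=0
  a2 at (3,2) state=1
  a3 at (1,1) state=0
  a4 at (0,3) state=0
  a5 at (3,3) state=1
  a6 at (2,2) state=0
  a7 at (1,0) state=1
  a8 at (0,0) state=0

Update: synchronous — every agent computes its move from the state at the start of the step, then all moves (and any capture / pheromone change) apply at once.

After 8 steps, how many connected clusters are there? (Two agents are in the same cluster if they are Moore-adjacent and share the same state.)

t=1: a0@(0,2):0 a1@(2,0):0 a2@(3,2):1 a3@(1,1):0 a4@(0,3):0 a5@(3,3):1 a6@(2,2):0 a7@(1,0):0 a8@(0,0):0
t=2: (unchanged — steady state)

2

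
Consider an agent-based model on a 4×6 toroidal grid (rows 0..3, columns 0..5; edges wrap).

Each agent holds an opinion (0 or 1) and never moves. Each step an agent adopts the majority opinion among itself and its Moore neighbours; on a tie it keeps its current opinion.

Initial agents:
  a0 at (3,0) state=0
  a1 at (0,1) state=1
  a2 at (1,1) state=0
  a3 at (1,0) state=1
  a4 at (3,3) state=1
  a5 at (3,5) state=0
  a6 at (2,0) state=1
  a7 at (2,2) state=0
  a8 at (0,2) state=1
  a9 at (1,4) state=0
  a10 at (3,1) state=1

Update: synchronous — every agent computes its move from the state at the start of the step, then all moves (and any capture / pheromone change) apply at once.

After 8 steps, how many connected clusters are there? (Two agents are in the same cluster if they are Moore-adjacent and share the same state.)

2

t=1: a0@(3,0):1 a1@(0,1):1 a2@(1,1):1 a3@(1,0):1 a4@(3,3):1 a5@(3,5):0 a6@(2,0):1 a7@(2,2):0 a8@(0,2):1 a9@(1,4):0 a10@(3,1):1
t=2: a0@(3,0):1 a1@(0,1):1 a2@(1,1):1 a3@(1,0):1 a4@(3,3):1 a5@(3,5):1 a6@(2,0):1 a7@(2,2):1 a8@(0,2):1 a9@(1,4):0 a10@(3,1):1
t=3: (unchanged — steady state)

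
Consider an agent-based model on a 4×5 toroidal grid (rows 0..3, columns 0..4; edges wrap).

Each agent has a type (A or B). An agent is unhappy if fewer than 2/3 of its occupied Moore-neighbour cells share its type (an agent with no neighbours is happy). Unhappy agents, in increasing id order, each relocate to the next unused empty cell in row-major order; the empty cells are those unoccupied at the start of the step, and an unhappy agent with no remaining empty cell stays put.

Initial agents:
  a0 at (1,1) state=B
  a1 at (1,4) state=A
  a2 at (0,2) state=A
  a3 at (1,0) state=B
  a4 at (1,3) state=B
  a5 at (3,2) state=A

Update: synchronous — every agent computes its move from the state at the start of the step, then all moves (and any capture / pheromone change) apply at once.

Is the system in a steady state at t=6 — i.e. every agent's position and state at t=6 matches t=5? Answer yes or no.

no

t=1: a0@(0,0):B a1@(0,1):A a2@(0,3):A a3@(0,4):B a4@(1,2):B a5@(3,2):A
t=2: a0@(0,2):B a1@(1,0):A a2@(1,1):A a3@(1,3):B a4@(1,4):B a5@(3,2):A
t=3: a0@(0,0):B a1@(0,1):A a2@(0,3):A a3@(1,3):B a4@(0,4):B a5@(1,2):A
t=4: a0@(0,2):B a1@(1,0):A a2@(1,1):A a3@(1,4):B a4@(0,4):B a5@(1,2):A
t=5: a0@(0,0):B a1@(0,1):A a2@(1,1):A a3@(0,3):B a4@(1,3):B a5@(2,0):A
t=6: a0@(0,2):B a1@(0,4):A a2@(1,1):A a3@(0,3):B a4@(1,3):B a5@(2,0):A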